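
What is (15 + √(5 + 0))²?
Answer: (15 + √5)² ≈ 297.08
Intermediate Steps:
(15 + √(5 + 0))² = (15 + √5)²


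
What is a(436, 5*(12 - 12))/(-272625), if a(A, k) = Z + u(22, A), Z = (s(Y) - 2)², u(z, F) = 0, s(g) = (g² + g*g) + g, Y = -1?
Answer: -1/272625 ≈ -3.6680e-6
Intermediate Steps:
s(g) = g + 2*g² (s(g) = (g² + g²) + g = 2*g² + g = g + 2*g²)
Z = 1 (Z = (-(1 + 2*(-1)) - 2)² = (-(1 - 2) - 2)² = (-1*(-1) - 2)² = (1 - 2)² = (-1)² = 1)
a(A, k) = 1 (a(A, k) = 1 + 0 = 1)
a(436, 5*(12 - 12))/(-272625) = 1/(-272625) = 1*(-1/272625) = -1/272625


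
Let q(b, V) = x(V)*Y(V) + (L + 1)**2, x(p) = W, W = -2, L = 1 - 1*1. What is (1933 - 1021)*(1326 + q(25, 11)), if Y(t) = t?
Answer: 1190160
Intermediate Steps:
L = 0 (L = 1 - 1 = 0)
x(p) = -2
q(b, V) = 1 - 2*V (q(b, V) = -2*V + (0 + 1)**2 = -2*V + 1**2 = -2*V + 1 = 1 - 2*V)
(1933 - 1021)*(1326 + q(25, 11)) = (1933 - 1021)*(1326 + (1 - 2*11)) = 912*(1326 + (1 - 22)) = 912*(1326 - 21) = 912*1305 = 1190160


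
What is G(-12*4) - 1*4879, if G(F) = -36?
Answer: -4915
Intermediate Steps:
G(-12*4) - 1*4879 = -36 - 1*4879 = -36 - 4879 = -4915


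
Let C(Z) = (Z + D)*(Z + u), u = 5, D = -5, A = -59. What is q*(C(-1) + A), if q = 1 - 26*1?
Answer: 2075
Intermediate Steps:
q = -25 (q = 1 - 26 = -25)
C(Z) = (-5 + Z)*(5 + Z) (C(Z) = (Z - 5)*(Z + 5) = (-5 + Z)*(5 + Z))
q*(C(-1) + A) = -25*((-25 + (-1)**2) - 59) = -25*((-25 + 1) - 59) = -25*(-24 - 59) = -25*(-83) = 2075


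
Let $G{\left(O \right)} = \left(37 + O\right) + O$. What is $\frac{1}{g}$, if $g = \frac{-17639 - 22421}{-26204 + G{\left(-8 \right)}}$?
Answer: $\frac{26183}{40060} \approx 0.65359$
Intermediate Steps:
$G{\left(O \right)} = 37 + 2 O$
$g = \frac{40060}{26183}$ ($g = \frac{-17639 - 22421}{-26204 + \left(37 + 2 \left(-8\right)\right)} = - \frac{40060}{-26204 + \left(37 - 16\right)} = - \frac{40060}{-26204 + 21} = - \frac{40060}{-26183} = \left(-40060\right) \left(- \frac{1}{26183}\right) = \frac{40060}{26183} \approx 1.53$)
$\frac{1}{g} = \frac{1}{\frac{40060}{26183}} = \frac{26183}{40060}$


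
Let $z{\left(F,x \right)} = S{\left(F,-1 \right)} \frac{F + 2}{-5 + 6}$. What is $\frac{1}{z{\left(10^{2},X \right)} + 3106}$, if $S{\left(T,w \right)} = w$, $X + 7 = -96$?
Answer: $\frac{1}{3004} \approx 0.00033289$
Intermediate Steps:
$X = -103$ ($X = -7 - 96 = -103$)
$z{\left(F,x \right)} = -2 - F$ ($z{\left(F,x \right)} = - \frac{F + 2}{-5 + 6} = - \frac{2 + F}{1} = - \left(2 + F\right) 1 = - (2 + F) = -2 - F$)
$\frac{1}{z{\left(10^{2},X \right)} + 3106} = \frac{1}{\left(-2 - 10^{2}\right) + 3106} = \frac{1}{\left(-2 - 100\right) + 3106} = \frac{1}{-102 + 3106} = \frac{1}{3004}$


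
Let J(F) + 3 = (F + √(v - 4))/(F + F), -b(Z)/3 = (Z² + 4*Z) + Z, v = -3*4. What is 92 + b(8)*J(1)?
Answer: 872 - 624*I ≈ 872.0 - 624.0*I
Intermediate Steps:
v = -12
b(Z) = -15*Z - 3*Z² (b(Z) = -3*((Z² + 4*Z) + Z) = -3*(Z² + 5*Z) = -15*Z - 3*Z²)
J(F) = -3 + (F + 4*I)/(2*F) (J(F) = -3 + (F + √(-12 - 4))/(F + F) = -3 + (F + √(-16))/((2*F)) = -3 + (F + 4*I)*(1/(2*F)) = -3 + (F + 4*I)/(2*F))
92 + b(8)*J(1) = 92 + (-3*8*(5 + 8))*(-5/2 + 2*I/1) = 92 + (-3*8*13)*(-5/2 + 2*I*1) = 92 - 312*(-5/2 + 2*I) = 92 + (780 - 624*I) = 872 - 624*I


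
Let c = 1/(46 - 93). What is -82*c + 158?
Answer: 7508/47 ≈ 159.74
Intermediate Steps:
c = -1/47 (c = 1/(-47) = -1/47 ≈ -0.021277)
-82*c + 158 = -82*(-1/47) + 158 = 82/47 + 158 = 7508/47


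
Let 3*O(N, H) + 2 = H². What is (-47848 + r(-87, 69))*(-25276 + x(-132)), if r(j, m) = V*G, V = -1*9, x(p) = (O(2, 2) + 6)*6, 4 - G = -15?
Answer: 1211807484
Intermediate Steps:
G = 19 (G = 4 - 1*(-15) = 4 + 15 = 19)
O(N, H) = -⅔ + H²/3
x(p) = 40 (x(p) = ((-⅔ + (⅓)*2²) + 6)*6 = ((-⅔ + (⅓)*4) + 6)*6 = ((-⅔ + 4/3) + 6)*6 = (⅔ + 6)*6 = (20/3)*6 = 40)
V = -9
r(j, m) = -171 (r(j, m) = -9*19 = -171)
(-47848 + r(-87, 69))*(-25276 + x(-132)) = (-47848 - 171)*(-25276 + 40) = -48019*(-25236) = 1211807484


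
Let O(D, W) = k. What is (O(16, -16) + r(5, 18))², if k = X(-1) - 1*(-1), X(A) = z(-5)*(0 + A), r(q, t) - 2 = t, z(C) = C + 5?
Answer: 441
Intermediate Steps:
z(C) = 5 + C
r(q, t) = 2 + t
X(A) = 0 (X(A) = (5 - 5)*(0 + A) = 0*A = 0)
k = 1 (k = 0 - 1*(-1) = 0 + 1 = 1)
O(D, W) = 1
(O(16, -16) + r(5, 18))² = (1 + (2 + 18))² = (1 + 20)² = 21² = 441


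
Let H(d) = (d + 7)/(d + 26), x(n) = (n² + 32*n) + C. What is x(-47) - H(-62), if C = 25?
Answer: 26225/36 ≈ 728.47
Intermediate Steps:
x(n) = 25 + n² + 32*n (x(n) = (n² + 32*n) + 25 = 25 + n² + 32*n)
H(d) = (7 + d)/(26 + d)
x(-47) - H(-62) = (25 + (-47)² + 32*(-47)) - (7 - 62)/(26 - 62) = (25 + 2209 - 1504) - (-55)/(-36) = 730 - (-1)*(-55)/36 = 730 - 1*55/36 = 730 - 55/36 = 26225/36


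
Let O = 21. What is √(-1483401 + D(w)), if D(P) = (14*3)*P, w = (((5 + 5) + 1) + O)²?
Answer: I*√1440393 ≈ 1200.2*I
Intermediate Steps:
w = 1024 (w = (((5 + 5) + 1) + 21)² = ((10 + 1) + 21)² = (11 + 21)² = 32² = 1024)
D(P) = 42*P
√(-1483401 + D(w)) = √(-1483401 + 42*1024) = √(-1483401 + 43008) = √(-1440393) = I*√1440393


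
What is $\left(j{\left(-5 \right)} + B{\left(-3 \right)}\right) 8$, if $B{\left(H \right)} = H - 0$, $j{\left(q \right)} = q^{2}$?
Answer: $176$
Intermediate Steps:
$B{\left(H \right)} = H$ ($B{\left(H \right)} = H + 0 = H$)
$\left(j{\left(-5 \right)} + B{\left(-3 \right)}\right) 8 = \left(\left(-5\right)^{2} - 3\right) 8 = \left(25 - 3\right) 8 = 22 \cdot 8 = 176$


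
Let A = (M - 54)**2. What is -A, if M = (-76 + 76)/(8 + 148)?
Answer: -2916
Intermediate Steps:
M = 0 (M = 0/156 = 0*(1/156) = 0)
A = 2916 (A = (0 - 54)**2 = (-54)**2 = 2916)
-A = -1*2916 = -2916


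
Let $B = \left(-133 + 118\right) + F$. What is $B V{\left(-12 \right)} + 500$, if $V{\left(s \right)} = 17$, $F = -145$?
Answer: $-2220$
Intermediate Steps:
$B = -160$ ($B = \left(-133 + 118\right) - 145 = -15 - 145 = -160$)
$B V{\left(-12 \right)} + 500 = \left(-160\right) 17 + 500 = -2720 + 500 = -2220$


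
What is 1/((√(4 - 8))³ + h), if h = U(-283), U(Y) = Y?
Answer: -283/80153 + 8*I/80153 ≈ -0.0035307 + 9.9809e-5*I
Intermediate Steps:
h = -283
1/((√(4 - 8))³ + h) = 1/((√(4 - 8))³ - 283) = 1/((√(-4))³ - 283) = 1/((2*I)³ - 283) = 1/(-8*I - 283) = 1/(-283 - 8*I) = (-283 + 8*I)/80153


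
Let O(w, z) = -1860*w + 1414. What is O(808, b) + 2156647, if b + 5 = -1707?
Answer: 655181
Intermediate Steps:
b = -1712 (b = -5 - 1707 = -1712)
O(w, z) = 1414 - 1860*w
O(808, b) + 2156647 = (1414 - 1860*808) + 2156647 = (1414 - 1502880) + 2156647 = -1501466 + 2156647 = 655181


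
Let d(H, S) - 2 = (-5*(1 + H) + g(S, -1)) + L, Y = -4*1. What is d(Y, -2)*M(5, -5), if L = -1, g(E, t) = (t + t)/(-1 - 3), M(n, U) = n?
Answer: 165/2 ≈ 82.500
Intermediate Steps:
Y = -4
g(E, t) = -t/2 (g(E, t) = (2*t)/(-4) = (2*t)*(-1/4) = -t/2)
d(H, S) = -7/2 - 5*H (d(H, S) = 2 + ((-5*(1 + H) - 1/2*(-1)) - 1) = 2 + (((-5 - 5*H) + 1/2) - 1) = 2 + ((-9/2 - 5*H) - 1) = 2 + (-11/2 - 5*H) = -7/2 - 5*H)
d(Y, -2)*M(5, -5) = (-7/2 - 5*(-4))*5 = (-7/2 + 20)*5 = (33/2)*5 = 165/2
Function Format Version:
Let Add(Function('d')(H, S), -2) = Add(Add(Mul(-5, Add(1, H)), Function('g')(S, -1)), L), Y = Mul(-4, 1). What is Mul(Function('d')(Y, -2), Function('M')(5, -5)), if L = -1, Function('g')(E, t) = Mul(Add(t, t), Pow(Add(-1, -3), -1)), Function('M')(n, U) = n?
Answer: Rational(165, 2) ≈ 82.500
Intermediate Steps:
Y = -4
Function('g')(E, t) = Mul(Rational(-1, 2), t) (Function('g')(E, t) = Mul(Mul(2, t), Pow(-4, -1)) = Mul(Mul(2, t), Rational(-1, 4)) = Mul(Rational(-1, 2), t))
Function('d')(H, S) = Add(Rational(-7, 2), Mul(-5, H)) (Function('d')(H, S) = Add(2, Add(Add(Mul(-5, Add(1, H)), Mul(Rational(-1, 2), -1)), -1)) = Add(2, Add(Add(Add(-5, Mul(-5, H)), Rational(1, 2)), -1)) = Add(2, Add(Add(Rational(-9, 2), Mul(-5, H)), -1)) = Add(2, Add(Rational(-11, 2), Mul(-5, H))) = Add(Rational(-7, 2), Mul(-5, H)))
Mul(Function('d')(Y, -2), Function('M')(5, -5)) = Mul(Add(Rational(-7, 2), Mul(-5, -4)), 5) = Mul(Add(Rational(-7, 2), 20), 5) = Mul(Rational(33, 2), 5) = Rational(165, 2)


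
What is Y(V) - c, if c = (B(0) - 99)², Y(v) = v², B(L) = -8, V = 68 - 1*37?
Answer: -10488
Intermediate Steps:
V = 31 (V = 68 - 37 = 31)
c = 11449 (c = (-8 - 99)² = (-107)² = 11449)
Y(V) - c = 31² - 1*11449 = 961 - 11449 = -10488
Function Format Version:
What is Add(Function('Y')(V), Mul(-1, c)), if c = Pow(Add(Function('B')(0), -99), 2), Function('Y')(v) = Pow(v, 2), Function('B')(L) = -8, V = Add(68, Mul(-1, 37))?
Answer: -10488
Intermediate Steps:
V = 31 (V = Add(68, -37) = 31)
c = 11449 (c = Pow(Add(-8, -99), 2) = Pow(-107, 2) = 11449)
Add(Function('Y')(V), Mul(-1, c)) = Add(Pow(31, 2), Mul(-1, 11449)) = Add(961, -11449) = -10488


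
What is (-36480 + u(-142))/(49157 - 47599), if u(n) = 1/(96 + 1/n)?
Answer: -248629369/10618549 ≈ -23.415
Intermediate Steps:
(-36480 + u(-142))/(49157 - 47599) = (-36480 - 142/(1 + 96*(-142)))/(49157 - 47599) = (-36480 - 142/(1 - 13632))/1558 = (-36480 - 142/(-13631))*(1/1558) = (-36480 - 142*(-1/13631))*(1/1558) = (-36480 + 142/13631)*(1/1558) = -497258738/13631*1/1558 = -248629369/10618549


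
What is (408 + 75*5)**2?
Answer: 613089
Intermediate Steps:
(408 + 75*5)**2 = (408 + 375)**2 = 783**2 = 613089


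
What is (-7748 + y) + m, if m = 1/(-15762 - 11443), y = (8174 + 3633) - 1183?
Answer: 78241579/27205 ≈ 2876.0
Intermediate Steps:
y = 10624 (y = 11807 - 1183 = 10624)
m = -1/27205 (m = 1/(-27205) = -1/27205 ≈ -3.6758e-5)
(-7748 + y) + m = (-7748 + 10624) - 1/27205 = 2876 - 1/27205 = 78241579/27205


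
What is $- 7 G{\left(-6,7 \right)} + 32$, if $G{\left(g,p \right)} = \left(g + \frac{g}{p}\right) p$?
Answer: $368$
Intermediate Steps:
$G{\left(g,p \right)} = p \left(g + \frac{g}{p}\right)$
$- 7 G{\left(-6,7 \right)} + 32 = - 7 \left(- 6 \left(1 + 7\right)\right) + 32 = - 7 \left(\left(-6\right) 8\right) + 32 = \left(-7\right) \left(-48\right) + 32 = 336 + 32 = 368$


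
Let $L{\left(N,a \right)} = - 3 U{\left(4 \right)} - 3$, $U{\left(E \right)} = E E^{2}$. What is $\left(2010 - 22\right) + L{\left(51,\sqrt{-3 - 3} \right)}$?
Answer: $1793$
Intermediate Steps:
$U{\left(E \right)} = E^{3}$
$L{\left(N,a \right)} = -195$ ($L{\left(N,a \right)} = - 3 \cdot 4^{3} - 3 = \left(-3\right) 64 - 3 = -192 - 3 = -195$)
$\left(2010 - 22\right) + L{\left(51,\sqrt{-3 - 3} \right)} = \left(2010 - 22\right) - 195 = 1988 - 195 = 1793$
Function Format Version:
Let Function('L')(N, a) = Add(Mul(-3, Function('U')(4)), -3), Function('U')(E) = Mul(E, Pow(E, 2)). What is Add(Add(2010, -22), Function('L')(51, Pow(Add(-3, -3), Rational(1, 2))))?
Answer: 1793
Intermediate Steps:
Function('U')(E) = Pow(E, 3)
Function('L')(N, a) = -195 (Function('L')(N, a) = Add(Mul(-3, Pow(4, 3)), -3) = Add(Mul(-3, 64), -3) = Add(-192, -3) = -195)
Add(Add(2010, -22), Function('L')(51, Pow(Add(-3, -3), Rational(1, 2)))) = Add(Add(2010, -22), -195) = Add(1988, -195) = 1793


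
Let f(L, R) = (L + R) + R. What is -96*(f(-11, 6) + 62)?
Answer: -6048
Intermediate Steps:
f(L, R) = L + 2*R
-96*(f(-11, 6) + 62) = -96*((-11 + 2*6) + 62) = -96*((-11 + 12) + 62) = -96*(1 + 62) = -96*63 = -6048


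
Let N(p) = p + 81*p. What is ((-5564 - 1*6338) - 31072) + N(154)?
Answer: -30346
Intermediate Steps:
N(p) = 82*p
((-5564 - 1*6338) - 31072) + N(154) = ((-5564 - 1*6338) - 31072) + 82*154 = ((-5564 - 6338) - 31072) + 12628 = (-11902 - 31072) + 12628 = -42974 + 12628 = -30346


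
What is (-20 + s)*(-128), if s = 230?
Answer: -26880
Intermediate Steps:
(-20 + s)*(-128) = (-20 + 230)*(-128) = 210*(-128) = -26880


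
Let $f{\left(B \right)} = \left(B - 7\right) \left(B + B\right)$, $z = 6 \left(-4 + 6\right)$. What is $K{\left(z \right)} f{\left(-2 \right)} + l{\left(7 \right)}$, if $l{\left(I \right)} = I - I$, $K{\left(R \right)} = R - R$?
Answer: $0$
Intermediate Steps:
$z = 12$ ($z = 6 \cdot 2 = 12$)
$f{\left(B \right)} = 2 B \left(-7 + B\right)$ ($f{\left(B \right)} = \left(-7 + B\right) 2 B = 2 B \left(-7 + B\right)$)
$K{\left(R \right)} = 0$
$l{\left(I \right)} = 0$
$K{\left(z \right)} f{\left(-2 \right)} + l{\left(7 \right)} = 0 \cdot 2 \left(-2\right) \left(-7 - 2\right) + 0 = 0 \cdot 2 \left(-2\right) \left(-9\right) + 0 = 0 \cdot 36 + 0 = 0 + 0 = 0$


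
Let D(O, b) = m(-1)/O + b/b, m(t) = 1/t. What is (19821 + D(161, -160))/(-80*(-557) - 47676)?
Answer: -3191341/501676 ≈ -6.3614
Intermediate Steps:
D(O, b) = 1 - 1/O (D(O, b) = 1/((-1)*O) + b/b = -1/O + 1 = 1 - 1/O)
(19821 + D(161, -160))/(-80*(-557) - 47676) = (19821 + (-1 + 161)/161)/(-80*(-557) - 47676) = (19821 + (1/161)*160)/(44560 - 47676) = (19821 + 160/161)/(-3116) = (3191341/161)*(-1/3116) = -3191341/501676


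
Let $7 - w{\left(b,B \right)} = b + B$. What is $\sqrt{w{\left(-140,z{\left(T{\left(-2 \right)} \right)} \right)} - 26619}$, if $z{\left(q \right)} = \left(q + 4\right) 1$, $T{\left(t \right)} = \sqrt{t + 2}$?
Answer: $2 i \sqrt{6619} \approx 162.71 i$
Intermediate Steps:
$T{\left(t \right)} = \sqrt{2 + t}$
$z{\left(q \right)} = 4 + q$ ($z{\left(q \right)} = \left(4 + q\right) 1 = 4 + q$)
$w{\left(b,B \right)} = 7 - B - b$ ($w{\left(b,B \right)} = 7 - \left(b + B\right) = 7 - \left(B + b\right) = 7 - B - b$)
$\sqrt{w{\left(-140,z{\left(T{\left(-2 \right)} \right)} \right)} - 26619} = \sqrt{\left(7 - \left(4 + \sqrt{2 - 2}\right) - -140\right) - 26619} = \sqrt{\left(7 - \left(4 + \sqrt{0}\right) + 140\right) - 26619} = \sqrt{\left(7 - \left(4 + 0\right) + 140\right) - 26619} = \sqrt{\left(7 - 4 + 140\right) - 26619} = \sqrt{143 - 26619} = \sqrt{-26476} = 2 i \sqrt{6619}$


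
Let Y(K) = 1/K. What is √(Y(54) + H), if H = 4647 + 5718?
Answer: √3358266/18 ≈ 101.81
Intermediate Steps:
H = 10365
√(Y(54) + H) = √(1/54 + 10365) = √(559711/54) = √3358266/18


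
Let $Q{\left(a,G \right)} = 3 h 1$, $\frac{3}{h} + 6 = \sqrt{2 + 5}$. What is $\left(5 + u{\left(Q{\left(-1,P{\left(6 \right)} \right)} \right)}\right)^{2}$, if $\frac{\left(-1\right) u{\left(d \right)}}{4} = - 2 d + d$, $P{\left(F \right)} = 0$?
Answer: $\frac{14113}{841} + \frac{5112 \sqrt{7}}{841} \approx 32.863$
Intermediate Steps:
$h = \frac{3}{-6 + \sqrt{7}}$ ($h = \frac{3}{-6 + \sqrt{2 + 5}} = \frac{3}{-6 + \sqrt{7}} \approx -0.89439$)
$Q{\left(a,G \right)} = - \frac{54}{29} - \frac{9 \sqrt{7}}{29}$ ($Q{\left(a,G \right)} = 3 \left(- \frac{18}{29} - \frac{3 \sqrt{7}}{29}\right) 1 = \left(- \frac{54}{29} - \frac{9 \sqrt{7}}{29}\right) 1 = - \frac{54}{29} - \frac{9 \sqrt{7}}{29}$)
$u{\left(d \right)} = 4 d$ ($u{\left(d \right)} = - 4 \left(- 2 d + d\right) = - 4 \left(- d\right) = 4 d$)
$\left(5 + u{\left(Q{\left(-1,P{\left(6 \right)} \right)} \right)}\right)^{2} = \left(5 + 4 \left(- \frac{54}{29} - \frac{9 \sqrt{7}}{29}\right)\right)^{2} = \left(5 - \left(\frac{216}{29} + \frac{36 \sqrt{7}}{29}\right)\right)^{2} = \left(- \frac{71}{29} - \frac{36 \sqrt{7}}{29}\right)^{2}$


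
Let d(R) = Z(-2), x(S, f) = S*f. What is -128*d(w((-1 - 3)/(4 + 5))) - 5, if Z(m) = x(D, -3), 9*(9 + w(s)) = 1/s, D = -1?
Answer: -389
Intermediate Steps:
w(s) = -9 + 1/(9*s)
Z(m) = 3 (Z(m) = -1*(-3) = 3)
d(R) = 3
-128*d(w((-1 - 3)/(4 + 5))) - 5 = -128*3 - 5 = -384 - 5 = -389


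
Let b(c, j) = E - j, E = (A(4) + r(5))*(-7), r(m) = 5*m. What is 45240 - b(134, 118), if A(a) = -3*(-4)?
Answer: 45617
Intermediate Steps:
A(a) = 12
E = -259 (E = (12 + 5*5)*(-7) = (12 + 25)*(-7) = 37*(-7) = -259)
b(c, j) = -259 - j
45240 - b(134, 118) = 45240 - (-259 - 1*118) = 45240 - (-259 - 118) = 45240 - 1*(-377) = 45240 + 377 = 45617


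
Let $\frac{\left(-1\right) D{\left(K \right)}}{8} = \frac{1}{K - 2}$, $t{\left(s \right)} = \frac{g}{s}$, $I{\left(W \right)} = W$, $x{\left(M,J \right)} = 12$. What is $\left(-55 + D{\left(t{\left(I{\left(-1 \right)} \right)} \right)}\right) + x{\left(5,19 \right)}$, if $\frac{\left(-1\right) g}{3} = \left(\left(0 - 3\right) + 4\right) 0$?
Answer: $-39$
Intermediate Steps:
$g = 0$ ($g = - 3 \left(\left(0 - 3\right) + 4\right) 0 = - 3 \left(-3 + 4\right) 0 = - 3 \cdot 1 \cdot 0 = \left(-3\right) 0 = 0$)
$t{\left(s \right)} = 0$ ($t{\left(s \right)} = \frac{0}{s} = 0$)
$D{\left(K \right)} = - \frac{8}{-2 + K}$ ($D{\left(K \right)} = - \frac{8}{K - 2} = - \frac{8}{-2 + K}$)
$\left(-55 + D{\left(t{\left(I{\left(-1 \right)} \right)} \right)}\right) + x{\left(5,19 \right)} = \left(-55 - \frac{8}{-2 + 0}\right) + 12 = \left(-55 - \frac{8}{-2}\right) + 12 = \left(-55 - -4\right) + 12 = \left(-55 + 4\right) + 12 = -51 + 12 = -39$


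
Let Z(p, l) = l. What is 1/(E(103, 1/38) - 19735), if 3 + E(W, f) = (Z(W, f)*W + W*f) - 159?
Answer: -19/377940 ≈ -5.0273e-5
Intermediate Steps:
E(W, f) = -162 + 2*W*f (E(W, f) = -3 + ((f*W + W*f) - 159) = -3 + ((W*f + W*f) - 159) = -3 + (2*W*f - 159) = -3 + (-159 + 2*W*f) = -162 + 2*W*f)
1/(E(103, 1/38) - 19735) = 1/((-162 + 2*103/38) - 19735) = 1/((-162 + 2*103*(1/38)) - 19735) = 1/((-162 + 103/19) - 19735) = 1/(-2975/19 - 19735) = 1/(-377940/19) = -19/377940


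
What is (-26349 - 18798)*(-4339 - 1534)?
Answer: 265148331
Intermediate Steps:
(-26349 - 18798)*(-4339 - 1534) = -45147*(-5873) = 265148331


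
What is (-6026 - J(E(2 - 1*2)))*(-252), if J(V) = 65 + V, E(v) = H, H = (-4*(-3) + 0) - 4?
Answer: 1536948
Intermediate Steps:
H = 8 (H = (12 + 0) - 4 = 12 - 4 = 8)
E(v) = 8
(-6026 - J(E(2 - 1*2)))*(-252) = (-6026 - (65 + 8))*(-252) = (-6026 - 1*73)*(-252) = (-6026 - 73)*(-252) = -6099*(-252) = 1536948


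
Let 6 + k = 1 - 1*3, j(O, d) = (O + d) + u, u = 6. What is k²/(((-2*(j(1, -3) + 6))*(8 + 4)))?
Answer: -4/15 ≈ -0.26667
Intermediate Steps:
j(O, d) = 6 + O + d (j(O, d) = (O + d) + 6 = 6 + O + d)
k = -8 (k = -6 + (1 - 1*3) = -6 + (1 - 3) = -6 - 2 = -8)
k²/(((-2*(j(1, -3) + 6))*(8 + 4))) = (-8)²/(((-2*((6 + 1 - 3) + 6))*(8 + 4))) = 64/((-2*(4 + 6)*12)) = 64/((-2*10*12)) = 64/((-20*12)) = 64/(-240) = 64*(-1/240) = -4/15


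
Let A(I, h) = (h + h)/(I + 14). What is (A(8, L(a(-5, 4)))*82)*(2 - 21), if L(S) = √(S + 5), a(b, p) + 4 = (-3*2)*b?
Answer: -1558*√31/11 ≈ -788.60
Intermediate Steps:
a(b, p) = -4 - 6*b (a(b, p) = -4 + (-3*2)*b = -4 - 6*b)
L(S) = √(5 + S)
A(I, h) = 2*h/(14 + I) (A(I, h) = (2*h)/(14 + I) = 2*h/(14 + I))
(A(8, L(a(-5, 4)))*82)*(2 - 21) = ((2*√(5 + (-4 - 6*(-5)))/(14 + 8))*82)*(2 - 21) = ((2*√(5 + (-4 + 30))/22)*82)*(-19) = ((2*√(5 + 26)*(1/22))*82)*(-19) = ((2*√31*(1/22))*82)*(-19) = ((√31/11)*82)*(-19) = (82*√31/11)*(-19) = -1558*√31/11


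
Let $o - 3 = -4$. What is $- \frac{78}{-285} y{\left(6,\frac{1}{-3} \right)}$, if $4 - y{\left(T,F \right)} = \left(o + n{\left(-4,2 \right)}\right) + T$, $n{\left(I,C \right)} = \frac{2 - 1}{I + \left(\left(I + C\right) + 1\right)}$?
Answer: $- \frac{104}{475} \approx -0.21895$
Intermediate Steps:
$o = -1$ ($o = 3 - 4 = -1$)
$n{\left(I,C \right)} = \frac{1}{1 + C + 2 I}$ ($n{\left(I,C \right)} = 1 \frac{1}{I + \left(\left(C + I\right) + 1\right)} = 1 \frac{1}{I + \left(1 + C + I\right)} = 1 \frac{1}{1 + C + 2 I} = \frac{1}{1 + C + 2 I}$)
$y{\left(T,F \right)} = \frac{26}{5} - T$ ($y{\left(T,F \right)} = 4 - \left(\left(-1 + \frac{1}{1 + 2 + 2 \left(-4\right)}\right) + T\right) = 4 - \left(\left(-1 + \frac{1}{1 + 2 - 8}\right) + T\right) = 4 - \left(\left(-1 + \frac{1}{-5}\right) + T\right) = 4 - \left(\left(-1 - \frac{1}{5}\right) + T\right) = 4 - \left(- \frac{6}{5} + T\right) = \frac{26}{5} - T$)
$- \frac{78}{-285} y{\left(6,\frac{1}{-3} \right)} = - \frac{78}{-285} \left(\frac{26}{5} - 6\right) = \left(-78\right) \left(- \frac{1}{285}\right) \left(\frac{26}{5} - 6\right) = \frac{26}{95} \left(- \frac{4}{5}\right) = - \frac{104}{475}$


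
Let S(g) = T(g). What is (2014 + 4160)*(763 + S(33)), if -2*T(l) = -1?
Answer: 4713849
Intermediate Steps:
T(l) = 1/2 (T(l) = -1/2*(-1) = 1/2)
S(g) = 1/2
(2014 + 4160)*(763 + S(33)) = (2014 + 4160)*(763 + 1/2) = 6174*(1527/2) = 4713849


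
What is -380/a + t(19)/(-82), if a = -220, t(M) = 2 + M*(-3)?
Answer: 2163/902 ≈ 2.3980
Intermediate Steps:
t(M) = 2 - 3*M
-380/a + t(19)/(-82) = -380/(-220) + (2 - 3*19)/(-82) = -380*(-1/220) + (2 - 57)*(-1/82) = 19/11 - 55*(-1/82) = 19/11 + 55/82 = 2163/902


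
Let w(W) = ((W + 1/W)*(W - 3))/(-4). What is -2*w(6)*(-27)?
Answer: -999/4 ≈ -249.75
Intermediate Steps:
w(W) = -(-3 + W)*(W + 1/W)/4 (w(W) = ((W + 1/W)*(-3 + W))*(-1/4) = ((-3 + W)*(W + 1/W))*(-1/4) = -(-3 + W)*(W + 1/W)/4)
-2*w(6)*(-27) = -(3 - 1*6*(1 + 6**2 - 3*6))/(2*6)*(-27) = -(3 - 1*6*(1 + 36 - 18))/(2*6)*(-27) = -(3 - 1*6*19)/(2*6)*(-27) = -(3 - 114)/(2*6)*(-27) = -(-111)/(2*6)*(-27) = -2*(-37/8)*(-27) = (37/4)*(-27) = -999/4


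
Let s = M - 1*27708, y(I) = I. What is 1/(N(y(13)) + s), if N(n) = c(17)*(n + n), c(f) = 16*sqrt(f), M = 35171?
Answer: 439/3103201 - 416*sqrt(17)/52754417 ≈ 0.00010895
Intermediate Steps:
s = 7463 (s = 35171 - 1*27708 = 35171 - 27708 = 7463)
N(n) = 32*n*sqrt(17) (N(n) = (16*sqrt(17))*(n + n) = (16*sqrt(17))*(2*n) = 32*n*sqrt(17))
1/(N(y(13)) + s) = 1/(32*13*sqrt(17) + 7463) = 1/(416*sqrt(17) + 7463) = 1/(7463 + 416*sqrt(17))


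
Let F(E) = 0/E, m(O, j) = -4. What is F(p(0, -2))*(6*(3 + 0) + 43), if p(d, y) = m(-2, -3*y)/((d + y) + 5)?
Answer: 0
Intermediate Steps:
p(d, y) = -4/(5 + d + y) (p(d, y) = -4/((d + y) + 5) = -4/(5 + d + y))
F(E) = 0
F(p(0, -2))*(6*(3 + 0) + 43) = 0*(6*(3 + 0) + 43) = 0*(6*3 + 43) = 0*(18 + 43) = 0*61 = 0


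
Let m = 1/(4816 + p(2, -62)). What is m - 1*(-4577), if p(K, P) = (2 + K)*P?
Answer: 20907737/4568 ≈ 4577.0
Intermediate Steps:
p(K, P) = P*(2 + K)
m = 1/4568 (m = 1/(4816 - 62*(2 + 2)) = 1/(4816 - 62*4) = 1/(4816 - 248) = 1/4568 ≈ 0.00021891)
m - 1*(-4577) = 1/4568 - 1*(-4577) = 1/4568 + 4577 = 20907737/4568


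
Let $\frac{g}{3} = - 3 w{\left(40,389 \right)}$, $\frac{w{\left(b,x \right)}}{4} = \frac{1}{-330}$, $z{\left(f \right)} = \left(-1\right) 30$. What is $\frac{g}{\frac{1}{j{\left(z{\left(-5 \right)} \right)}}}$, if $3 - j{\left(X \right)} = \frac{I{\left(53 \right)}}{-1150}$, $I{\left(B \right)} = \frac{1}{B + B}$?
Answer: $\frac{1097103}{3352250} \approx 0.32727$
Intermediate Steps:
$z{\left(f \right)} = -30$
$w{\left(b,x \right)} = - \frac{2}{165}$ ($w{\left(b,x \right)} = \frac{4}{-330} = 4 \left(- \frac{1}{330}\right) = - \frac{2}{165}$)
$I{\left(B \right)} = \frac{1}{2 B}$
$j{\left(X \right)} = \frac{365701}{121900}$ ($j{\left(X \right)} = 3 - \frac{\frac{1}{2} \cdot \frac{1}{53}}{-1150} = 3 - \frac{1}{2} \cdot \frac{1}{53} \left(- \frac{1}{1150}\right) = 3 - \frac{1}{106} \left(- \frac{1}{1150}\right) = 3 - - \frac{1}{121900} = 3 + \frac{1}{121900} = \frac{365701}{121900}$)
$g = \frac{6}{55}$ ($g = 3 \left(\left(-3\right) \left(- \frac{2}{165}\right)\right) = 3 \cdot \frac{2}{55} = \frac{6}{55} \approx 0.10909$)
$\frac{g}{\frac{1}{j{\left(z{\left(-5 \right)} \right)}}} = \frac{6}{55 \frac{1}{\frac{365701}{121900}}} = \frac{6}{55 \cdot \frac{121900}{365701}} = \frac{6}{55} \cdot \frac{365701}{121900} = \frac{1097103}{3352250}$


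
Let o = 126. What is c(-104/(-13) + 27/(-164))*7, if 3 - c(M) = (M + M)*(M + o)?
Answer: -197148847/13448 ≈ -14660.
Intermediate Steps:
c(M) = 3 - 2*M*(126 + M) (c(M) = 3 - (M + M)*(M + 126) = 3 - 2*M*(126 + M))
c(-104/(-13) + 27/(-164))*7 = (3 - 252*(-104/(-13) + 27/(-164)) - 2*(-104/(-13) + 27/(-164))²)*7 = (3 - 252*(-104*(-1/13) + 27*(-1/164)) - 2*(-104*(-1/13) + 27*(-1/164))²)*7 = (3 - 252*(8 - 27/164) - 2*(8 - 27/164)²)*7 = (3 - 252*1285/164 - 2*(1285/164)²)*7 = (3 - 80955/41 - 2*1651225/26896)*7 = (3 - 80955/41 - 1651225/13448)*7 = -28164121/13448*7 = -197148847/13448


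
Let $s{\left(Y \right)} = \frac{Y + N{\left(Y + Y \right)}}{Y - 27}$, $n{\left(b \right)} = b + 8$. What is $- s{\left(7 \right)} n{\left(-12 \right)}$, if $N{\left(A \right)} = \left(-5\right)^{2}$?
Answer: $- \frac{32}{5} \approx -6.4$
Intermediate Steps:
$N{\left(A \right)} = 25$
$n{\left(b \right)} = 8 + b$
$s{\left(Y \right)} = \frac{25 + Y}{-27 + Y}$ ($s{\left(Y \right)} = \frac{Y + 25}{Y - 27} = \frac{25 + Y}{-27 + Y}$)
$- s{\left(7 \right)} n{\left(-12 \right)} = - \frac{25 + 7}{-27 + 7} \left(8 - 12\right) = - \frac{32}{-20} \left(-4\right) = - \frac{\left(-1\right) 32}{20} \left(-4\right) = \left(-1\right) \left(- \frac{8}{5}\right) \left(-4\right) = \frac{8}{5} \left(-4\right) = - \frac{32}{5}$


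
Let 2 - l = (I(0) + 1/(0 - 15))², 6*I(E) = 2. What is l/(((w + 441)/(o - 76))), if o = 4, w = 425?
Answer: -1736/10825 ≈ -0.16037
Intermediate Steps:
I(E) = ⅓ (I(E) = (⅙)*2 = ⅓)
l = 434/225 (l = 2 - (⅓ + 1/(0 - 15))² = 2 - (⅓ + 1/(-15))² = 2 - (⅓ - 1/15)² = 2 - (4/15)² = 2 - 1*16/225 = 2 - 16/225 = 434/225 ≈ 1.9289)
l/(((w + 441)/(o - 76))) = 434/(225*(((425 + 441)/(4 - 76)))) = 434/(225*((866/(-72)))) = 434/(225*((866*(-1/72)))) = 434/(225*(-433/36)) = (434/225)*(-36/433) = -1736/10825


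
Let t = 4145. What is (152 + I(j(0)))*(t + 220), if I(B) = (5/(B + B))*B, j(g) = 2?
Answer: 1348785/2 ≈ 6.7439e+5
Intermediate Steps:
I(B) = 5/2 (I(B) = (5/(2*B))*B = 5/2)
(152 + I(j(0)))*(t + 220) = (152 + 5/2)*(4145 + 220) = (309/2)*4365 = 1348785/2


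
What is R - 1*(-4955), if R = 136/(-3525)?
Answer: 17466239/3525 ≈ 4955.0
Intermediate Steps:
R = -136/3525 (R = 136*(-1/3525) = -136/3525 ≈ -0.038582)
R - 1*(-4955) = -136/3525 - 1*(-4955) = -136/3525 + 4955 = 17466239/3525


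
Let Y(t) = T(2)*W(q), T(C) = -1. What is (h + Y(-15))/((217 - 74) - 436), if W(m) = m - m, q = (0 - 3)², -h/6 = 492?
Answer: 2952/293 ≈ 10.075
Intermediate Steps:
h = -2952 (h = -6*492 = -2952)
q = 9 (q = (-3)² = 9)
W(m) = 0
Y(t) = 0 (Y(t) = -1*0 = 0)
(h + Y(-15))/((217 - 74) - 436) = (-2952 + 0)/((217 - 74) - 436) = -2952/(143 - 436) = -2952/(-293) = -2952*(-1/293) = 2952/293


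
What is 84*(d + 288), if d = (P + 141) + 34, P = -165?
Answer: 25032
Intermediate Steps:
d = 10 (d = (-165 + 141) + 34 = -24 + 34 = 10)
84*(d + 288) = 84*(10 + 288) = 84*298 = 25032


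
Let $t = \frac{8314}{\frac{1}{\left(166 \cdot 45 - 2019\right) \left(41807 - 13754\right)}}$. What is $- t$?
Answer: $-1271351131542$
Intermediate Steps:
$t = 1271351131542$ ($t = \frac{8314}{\frac{1}{\left(7470 - 2019\right) 28053}} = \frac{8314}{\frac{1}{5451 \cdot 28053}} = \frac{8314}{\frac{1}{152916903}} = 8314 \frac{1}{\frac{1}{152916903}} = 8314 \cdot 152916903 = 1271351131542$)
$- t = \left(-1\right) 1271351131542 = -1271351131542$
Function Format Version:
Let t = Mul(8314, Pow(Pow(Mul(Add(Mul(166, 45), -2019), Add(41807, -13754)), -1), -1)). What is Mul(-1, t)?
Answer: -1271351131542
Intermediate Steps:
t = 1271351131542 (t = Mul(8314, Pow(Pow(Mul(Add(7470, -2019), 28053), -1), -1)) = Mul(8314, Pow(Pow(Mul(5451, 28053), -1), -1)) = Mul(8314, Pow(Pow(152916903, -1), -1)) = Mul(8314, Pow(Rational(1, 152916903), -1)) = Mul(8314, 152916903) = 1271351131542)
Mul(-1, t) = Mul(-1, 1271351131542) = -1271351131542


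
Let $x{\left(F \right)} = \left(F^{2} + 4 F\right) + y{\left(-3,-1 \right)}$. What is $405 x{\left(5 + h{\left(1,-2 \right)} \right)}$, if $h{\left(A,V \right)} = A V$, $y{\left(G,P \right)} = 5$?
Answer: $10530$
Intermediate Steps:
$x{\left(F \right)} = 5 + F^{2} + 4 F$ ($x{\left(F \right)} = \left(F^{2} + 4 F\right) + 5 = 5 + F^{2} + 4 F$)
$405 x{\left(5 + h{\left(1,-2 \right)} \right)} = 405 \left(5 + \left(5 + 1 \left(-2\right)\right)^{2} + 4 \left(5 + 1 \left(-2\right)\right)\right) = 405 \left(5 + \left(5 - 2\right)^{2} + 4 \left(5 - 2\right)\right) = 405 \left(5 + 3^{2} + 4 \cdot 3\right) = 405 \left(5 + 9 + 12\right) = 405 \cdot 26 = 10530$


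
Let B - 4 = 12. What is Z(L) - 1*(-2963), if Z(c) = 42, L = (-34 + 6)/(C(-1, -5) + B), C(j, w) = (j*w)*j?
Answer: 3005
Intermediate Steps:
C(j, w) = w*j**2
B = 16 (B = 4 + 12 = 16)
L = -28/11 (L = (-34 + 6)/(-5*(-1)**2 + 16) = -28/(-5*1 + 16) = -28/(-5 + 16) = -28/11 ≈ -2.5455)
Z(L) - 1*(-2963) = 42 - 1*(-2963) = 42 + 2963 = 3005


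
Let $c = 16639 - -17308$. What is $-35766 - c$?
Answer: $-69713$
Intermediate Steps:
$c = 33947$ ($c = 16639 + 17308 = 33947$)
$-35766 - c = -35766 - 33947 = -69713$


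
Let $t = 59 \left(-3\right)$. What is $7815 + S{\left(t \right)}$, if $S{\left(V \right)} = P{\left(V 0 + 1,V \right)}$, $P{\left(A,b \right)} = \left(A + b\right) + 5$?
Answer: $7644$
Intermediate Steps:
$t = -177$
$P{\left(A,b \right)} = 5 + A + b$
$S{\left(V \right)} = 6 + V$ ($S{\left(V \right)} = 5 + \left(V 0 + 1\right) + V = 5 + \left(0 + 1\right) + V = 5 + 1 + V = 6 + V$)
$7815 + S{\left(t \right)} = 7815 + \left(6 - 177\right) = 7815 - 171 = 7644$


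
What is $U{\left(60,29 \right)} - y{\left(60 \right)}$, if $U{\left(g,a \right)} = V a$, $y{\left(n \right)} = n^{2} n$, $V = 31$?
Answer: $-215101$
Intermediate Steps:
$y{\left(n \right)} = n^{3}$
$U{\left(g,a \right)} = 31 a$
$U{\left(60,29 \right)} - y{\left(60 \right)} = 31 \cdot 29 - 60^{3} = 899 - 216000 = -215101$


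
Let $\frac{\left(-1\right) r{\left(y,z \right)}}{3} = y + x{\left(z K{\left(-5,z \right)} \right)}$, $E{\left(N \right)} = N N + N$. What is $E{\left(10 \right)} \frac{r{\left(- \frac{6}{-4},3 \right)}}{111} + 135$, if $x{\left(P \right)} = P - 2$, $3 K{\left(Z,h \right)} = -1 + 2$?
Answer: $\frac{4940}{37} \approx 133.51$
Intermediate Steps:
$K{\left(Z,h \right)} = \frac{1}{3}$ ($K{\left(Z,h \right)} = \frac{-1 + 2}{3} = \frac{1}{3} \cdot 1 = \frac{1}{3}$)
$x{\left(P \right)} = -2 + P$
$E{\left(N \right)} = N + N^{2}$ ($E{\left(N \right)} = N^{2} + N = N + N^{2}$)
$r{\left(y,z \right)} = 6 - z - 3 y$ ($r{\left(y,z \right)} = - 3 \left(y + \left(-2 + z \frac{1}{3}\right)\right) = - 3 \left(y + \left(-2 + \frac{z}{3}\right)\right) = - 3 \left(-2 + y + \frac{z}{3}\right) = 6 - z - 3 y$)
$E{\left(10 \right)} \frac{r{\left(- \frac{6}{-4},3 \right)}}{111} + 135 = 10 \left(1 + 10\right) \frac{6 - 3 - 3 \left(- \frac{6}{-4}\right)}{111} + 135 = 10 \cdot 11 \left(6 - 3 - 3 \left(\left(-6\right) \left(- \frac{1}{4}\right)\right)\right) \frac{1}{111} + 135 = 110 \left(6 - 3 - \frac{9}{2}\right) \frac{1}{111} + 135 = 110 \left(\left(- \frac{3}{2}\right) \frac{1}{111}\right) + 135 = 110 \left(- \frac{1}{74}\right) + 135 = - \frac{55}{37} + 135 = \frac{4940}{37}$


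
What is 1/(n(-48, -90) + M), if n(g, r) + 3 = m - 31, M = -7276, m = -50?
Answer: -1/7360 ≈ -0.00013587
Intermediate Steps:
n(g, r) = -84 (n(g, r) = -3 + (-50 - 31) = -3 - 81 = -84)
1/(n(-48, -90) + M) = 1/(-84 - 7276) = 1/(-7360) = -1/7360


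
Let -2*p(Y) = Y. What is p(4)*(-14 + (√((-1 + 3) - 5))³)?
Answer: 28 + 6*I*√3 ≈ 28.0 + 10.392*I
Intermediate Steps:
p(Y) = -Y/2
p(4)*(-14 + (√((-1 + 3) - 5))³) = (-½*4)*(-14 + (√((-1 + 3) - 5))³) = -2*(-14 + (√(2 - 5))³) = -2*(-14 + (√(-3))³) = -2*(-14 + (I*√3)³) = -2*(-14 - 3*I*√3) = 28 + 6*I*√3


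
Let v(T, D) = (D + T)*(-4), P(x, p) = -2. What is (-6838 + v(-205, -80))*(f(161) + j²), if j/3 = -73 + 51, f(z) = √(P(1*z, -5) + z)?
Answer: -24820488 - 5698*√159 ≈ -2.4892e+7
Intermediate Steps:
f(z) = √(-2 + z)
j = -66 (j = 3*(-73 + 51) = 3*(-22) = -66)
v(T, D) = -4*D - 4*T
(-6838 + v(-205, -80))*(f(161) + j²) = (-6838 + (-4*(-80) - 4*(-205)))*(√(-2 + 161) + (-66)²) = (-6838 + (320 + 820))*(√159 + 4356) = (-6838 + 1140)*(4356 + √159) = -5698*(4356 + √159) = -24820488 - 5698*√159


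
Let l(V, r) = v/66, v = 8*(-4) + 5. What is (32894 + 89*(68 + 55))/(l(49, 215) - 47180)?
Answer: -964502/1037969 ≈ -0.92922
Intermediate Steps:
v = -27 (v = -32 + 5 = -27)
l(V, r) = -9/22 (l(V, r) = -27/66 = -27*1/66 = -9/22)
(32894 + 89*(68 + 55))/(l(49, 215) - 47180) = (32894 + 89*(68 + 55))/(-9/22 - 47180) = (32894 + 89*123)/(-1037969/22) = (32894 + 10947)*(-22/1037969) = 43841*(-22/1037969) = -964502/1037969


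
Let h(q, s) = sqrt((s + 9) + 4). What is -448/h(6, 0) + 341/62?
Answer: 11/2 - 448*sqrt(13)/13 ≈ -118.75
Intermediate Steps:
h(q, s) = sqrt(13 + s) (h(q, s) = sqrt((9 + s) + 4) = sqrt(13 + s))
-448/h(6, 0) + 341/62 = -448/sqrt(13 + 0) + 341/62 = -448*sqrt(13)/13 + 341*(1/62) = -448*sqrt(13)/13 + 11/2 = 11/2 - 448*sqrt(13)/13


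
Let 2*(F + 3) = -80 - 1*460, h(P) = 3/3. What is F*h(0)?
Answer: -273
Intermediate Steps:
h(P) = 1 (h(P) = 3*(1/3) = 1)
F = -273 (F = -3 + (-80 - 1*460)/2 = -3 + (-80 - 460)/2 = -3 + (1/2)*(-540) = -3 - 270 = -273)
F*h(0) = -273*1 = -273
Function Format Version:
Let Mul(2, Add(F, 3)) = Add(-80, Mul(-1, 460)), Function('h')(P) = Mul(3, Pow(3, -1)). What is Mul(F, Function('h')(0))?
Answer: -273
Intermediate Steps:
Function('h')(P) = 1 (Function('h')(P) = Mul(3, Rational(1, 3)) = 1)
F = -273 (F = Add(-3, Mul(Rational(1, 2), Add(-80, Mul(-1, 460)))) = Add(-3, Mul(Rational(1, 2), Add(-80, -460))) = Add(-3, Mul(Rational(1, 2), -540)) = Add(-3, -270) = -273)
Mul(F, Function('h')(0)) = Mul(-273, 1) = -273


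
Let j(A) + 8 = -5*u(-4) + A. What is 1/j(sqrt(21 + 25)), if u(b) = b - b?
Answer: -4/9 - sqrt(46)/18 ≈ -0.82124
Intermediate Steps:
u(b) = 0
j(A) = -8 + A (j(A) = -8 + (-5*0 + A) = -8 + (0 + A) = -8 + A)
1/j(sqrt(21 + 25)) = 1/(-8 + sqrt(21 + 25)) = 1/(-8 + sqrt(46))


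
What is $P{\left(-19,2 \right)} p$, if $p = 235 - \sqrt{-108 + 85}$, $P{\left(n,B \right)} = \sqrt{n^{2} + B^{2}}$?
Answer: $\sqrt{365} \left(235 - i \sqrt{23}\right) \approx 4489.7 - 91.624 i$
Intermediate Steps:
$P{\left(n,B \right)} = \sqrt{B^{2} + n^{2}}$
$p = 235 - i \sqrt{23}$ ($p = 235 - \sqrt{-23} = 235 - i \sqrt{23} \approx 235.0 - 4.7958 i$)
$P{\left(-19,2 \right)} p = \sqrt{2^{2} + \left(-19\right)^{2}} \left(235 - i \sqrt{23}\right) = \sqrt{4 + 361} \left(235 - i \sqrt{23}\right) = \sqrt{365} \left(235 - i \sqrt{23}\right)$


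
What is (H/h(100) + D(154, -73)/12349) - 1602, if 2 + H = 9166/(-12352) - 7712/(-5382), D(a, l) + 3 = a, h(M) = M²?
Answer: -3287850093566010721/2052356379840000 ≈ -1602.0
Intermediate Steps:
D(a, l) = -3 + a
H = -21757429/16619616 (H = -2 + (9166/(-12352) - 7712/(-5382)) = -2 + (9166*(-1/12352) - 7712*(-1/5382)) = -2 + (-4583/6176 + 3856/2691) = -2 + 11481803/16619616 = -21757429/16619616 ≈ -1.3091)
(H/h(100) + D(154, -73)/12349) - 1602 = (-21757429/(16619616*(100²)) + (-3 + 154)/12349) - 1602 = (-21757429/16619616/10000 + 151*(1/12349)) - 1602 = (-21757429/16619616*1/10000 + 151/12349) - 1602 = (-21757429/166196160000 + 151/12349) - 1602 = 24826937669279/2052356379840000 - 1602 = -3287850093566010721/2052356379840000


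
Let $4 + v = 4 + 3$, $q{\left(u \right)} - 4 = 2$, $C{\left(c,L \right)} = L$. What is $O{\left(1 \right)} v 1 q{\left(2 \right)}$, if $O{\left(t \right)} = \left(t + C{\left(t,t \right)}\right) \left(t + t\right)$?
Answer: $72$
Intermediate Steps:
$q{\left(u \right)} = 6$ ($q{\left(u \right)} = 4 + 2 = 6$)
$v = 3$ ($v = -4 + \left(4 + 3\right) = -4 + 7 = 3$)
$O{\left(t \right)} = 4 t^{2}$ ($O{\left(t \right)} = \left(t + t\right) \left(t + t\right) = 2 t 2 t = 4 t^{2}$)
$O{\left(1 \right)} v 1 q{\left(2 \right)} = 4 \cdot 1^{2} \cdot 3 \cdot 1 \cdot 6 = 4 \cdot 1 \cdot 3 \cdot 6 = 4 \cdot 3 \cdot 6 = 12 \cdot 6 = 72$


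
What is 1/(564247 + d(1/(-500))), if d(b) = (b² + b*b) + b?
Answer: 125000/70530874751 ≈ 1.7723e-6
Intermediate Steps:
d(b) = b + 2*b² (d(b) = (b² + b²) + b = 2*b² + b = b + 2*b²)
1/(564247 + d(1/(-500))) = 1/(564247 + (1 + 2/(-500))/(-500)) = 1/(564247 - (1 + 2*(-1/500))/500) = 1/(564247 - (1 - 1/250)/500) = 1/(564247 - 1/500*249/250) = 1/(564247 - 249/125000) = 1/(70530874751/125000) = 125000/70530874751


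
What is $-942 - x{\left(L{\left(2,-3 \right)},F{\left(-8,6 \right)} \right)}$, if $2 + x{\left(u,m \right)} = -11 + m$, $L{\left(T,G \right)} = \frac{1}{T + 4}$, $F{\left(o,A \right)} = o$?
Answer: $-921$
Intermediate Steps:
$L{\left(T,G \right)} = \frac{1}{4 + T}$
$x{\left(u,m \right)} = -13 + m$ ($x{\left(u,m \right)} = -2 + \left(-11 + m\right) = -13 + m$)
$-942 - x{\left(L{\left(2,-3 \right)},F{\left(-8,6 \right)} \right)} = -942 - \left(-13 - 8\right) = -942 - -21 = -942 + 21 = -921$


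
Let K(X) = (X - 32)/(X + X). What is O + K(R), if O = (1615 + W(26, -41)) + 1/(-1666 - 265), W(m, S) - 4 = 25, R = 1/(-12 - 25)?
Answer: 8637361/3862 ≈ 2236.5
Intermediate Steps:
R = -1/37 (R = 1/(-37) = -1/37 ≈ -0.027027)
W(m, S) = 29 (W(m, S) = 4 + 25 = 29)
K(X) = (-32 + X)/(2*X) (K(X) = (-32 + X)/((2*X)) = (-32 + X)*(1/(2*X)) = (-32 + X)/(2*X))
O = 3174563/1931 (O = (1615 + 29) + 1/(-1666 - 265) = 1644 + 1/(-1931) = 1644 - 1/1931 = 3174563/1931 ≈ 1644.0)
O + K(R) = 3174563/1931 + (-32 - 1/37)/(2*(-1/37)) = 3174563/1931 + (½)*(-37)*(-1185/37) = 3174563/1931 + 1185/2 = 8637361/3862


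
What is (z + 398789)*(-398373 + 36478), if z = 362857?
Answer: -275635879170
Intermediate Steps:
(z + 398789)*(-398373 + 36478) = (362857 + 398789)*(-398373 + 36478) = 761646*(-361895) = -275635879170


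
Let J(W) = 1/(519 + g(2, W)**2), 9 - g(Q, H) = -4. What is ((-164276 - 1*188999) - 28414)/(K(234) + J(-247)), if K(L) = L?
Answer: -37514576/22999 ≈ -1631.1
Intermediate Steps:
g(Q, H) = 13 (g(Q, H) = 9 - 1*(-4) = 9 + 4 = 13)
J(W) = 1/688 (J(W) = 1/(519 + 13**2) = 1/(519 + 169) = 1/688)
((-164276 - 1*188999) - 28414)/(K(234) + J(-247)) = ((-164276 - 1*188999) - 28414)/(234 + 1/688) = ((-164276 - 188999) - 28414)/(160993/688) = (-353275 - 28414)*(688/160993) = -381689*688/160993 = -37514576/22999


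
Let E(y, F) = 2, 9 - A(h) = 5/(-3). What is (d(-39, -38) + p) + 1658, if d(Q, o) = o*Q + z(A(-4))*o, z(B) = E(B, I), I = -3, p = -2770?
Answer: 294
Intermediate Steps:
A(h) = 32/3 (A(h) = 9 - 5/(-3) = 9 - 5*(-1)/3 = 9 - 1*(-5/3) = 9 + 5/3 = 32/3)
z(B) = 2
d(Q, o) = 2*o + Q*o (d(Q, o) = o*Q + 2*o = Q*o + 2*o = 2*o + Q*o)
(d(-39, -38) + p) + 1658 = (-38*(2 - 39) - 2770) + 1658 = (-38*(-37) - 2770) + 1658 = (1406 - 2770) + 1658 = -1364 + 1658 = 294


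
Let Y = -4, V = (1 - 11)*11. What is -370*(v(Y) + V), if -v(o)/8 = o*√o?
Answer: 40700 - 23680*I ≈ 40700.0 - 23680.0*I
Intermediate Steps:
V = -110 (V = -10*11 = -110)
v(o) = -8*o^(3/2) (v(o) = -8*o*√o = -8*o^(3/2))
-370*(v(Y) + V) = -370*(-(-64)*I - 110) = -370*(64*I - 110) = -370*(-110 + 64*I) = 40700 - 23680*I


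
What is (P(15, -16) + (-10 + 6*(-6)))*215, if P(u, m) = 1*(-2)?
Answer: -10320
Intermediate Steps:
P(u, m) = -2
(P(15, -16) + (-10 + 6*(-6)))*215 = (-2 + (-10 + 6*(-6)))*215 = (-2 + (-10 - 36))*215 = (-2 - 46)*215 = -48*215 = -10320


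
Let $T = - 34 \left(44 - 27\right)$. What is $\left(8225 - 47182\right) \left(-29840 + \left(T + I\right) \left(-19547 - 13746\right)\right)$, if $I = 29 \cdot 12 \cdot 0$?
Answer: $-748500864898$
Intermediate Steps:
$T = -578$ ($T = \left(-34\right) 17 = -578$)
$I = 0$ ($I = 29 \cdot 0 = 0$)
$\left(8225 - 47182\right) \left(-29840 + \left(T + I\right) \left(-19547 - 13746\right)\right) = \left(8225 - 47182\right) \left(-29840 + \left(-578 + 0\right) \left(-19547 - 13746\right)\right) = - 38957 \left(-29840 - -19243354\right) = - 38957 \left(-29840 + 19243354\right) = \left(-38957\right) 19213514 = -748500864898$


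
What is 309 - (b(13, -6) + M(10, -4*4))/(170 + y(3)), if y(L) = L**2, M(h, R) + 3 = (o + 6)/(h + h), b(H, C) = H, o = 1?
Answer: 1106013/3580 ≈ 308.94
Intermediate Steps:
M(h, R) = -3 + 7/(2*h) (M(h, R) = -3 + (1 + 6)/(h + h) = -3 + 7/((2*h)) = -3 + 7*(1/(2*h)) = -3 + 7/(2*h))
309 - (b(13, -6) + M(10, -4*4))/(170 + y(3)) = 309 - (13 + (-3 + (7/2)/10))/(170 + 3**2) = 309 - (13 + (-3 + (7/2)*(1/10)))/(170 + 9) = 309 - (13 + (-3 + 7/20))/179 = 309 - (13 - 53/20)/179 = 309 - 207/(20*179) = 309 - 1*207/3580 = 309 - 207/3580 = 1106013/3580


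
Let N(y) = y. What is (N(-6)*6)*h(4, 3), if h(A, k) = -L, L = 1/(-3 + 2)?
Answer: -36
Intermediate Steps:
L = -1 (L = 1/(-1) = -1)
h(A, k) = 1 (h(A, k) = -1*(-1) = 1)
(N(-6)*6)*h(4, 3) = -6*6*1 = -36*1 = -36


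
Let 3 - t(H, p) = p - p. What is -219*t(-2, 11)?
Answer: -657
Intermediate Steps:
t(H, p) = 3 (t(H, p) = 3 - (p - p) = 3 - 1*0 = 3 + 0 = 3)
-219*t(-2, 11) = -219*3 = -657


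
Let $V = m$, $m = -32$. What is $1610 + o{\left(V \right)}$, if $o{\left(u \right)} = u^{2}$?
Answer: $2634$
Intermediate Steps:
$V = -32$
$1610 + o{\left(V \right)} = 1610 + \left(-32\right)^{2} = 1610 + 1024 = 2634$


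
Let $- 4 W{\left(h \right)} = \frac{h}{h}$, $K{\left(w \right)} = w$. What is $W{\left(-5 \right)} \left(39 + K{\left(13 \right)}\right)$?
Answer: $-13$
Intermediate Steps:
$W{\left(h \right)} = - \frac{1}{4}$ ($W{\left(h \right)} = - \frac{h \frac{1}{h}}{4} = \left(- \frac{1}{4}\right) 1 = - \frac{1}{4}$)
$W{\left(-5 \right)} \left(39 + K{\left(13 \right)}\right) = - \frac{39 + 13}{4} = \left(- \frac{1}{4}\right) 52 = -13$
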